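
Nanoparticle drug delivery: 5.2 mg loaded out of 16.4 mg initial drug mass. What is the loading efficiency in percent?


Drug loading efficiency = (drug loaded / drug initial) * 100
DLE = 5.2 / 16.4 * 100
DLE = 0.3171 * 100
DLE = 31.71%

31.71


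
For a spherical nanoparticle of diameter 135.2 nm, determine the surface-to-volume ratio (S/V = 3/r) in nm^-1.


Radius r = 135.2/2 = 67.6 nm
S/V = 3 / r = 3 / 67.6
S/V = 0.0444 nm^-1

0.0444


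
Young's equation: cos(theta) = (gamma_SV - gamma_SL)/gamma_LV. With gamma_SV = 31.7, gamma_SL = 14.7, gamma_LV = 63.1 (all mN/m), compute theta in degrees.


cos(theta) = (gamma_SV - gamma_SL) / gamma_LV
cos(theta) = (31.7 - 14.7) / 63.1
cos(theta) = 0.269414
theta = arccos(0.269414) = 74.37 degrees

74.37


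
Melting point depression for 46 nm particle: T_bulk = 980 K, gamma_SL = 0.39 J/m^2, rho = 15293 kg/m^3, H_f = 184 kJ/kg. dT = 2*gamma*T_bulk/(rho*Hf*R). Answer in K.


Radius R = 46/2 = 23 nm = 2.3e-08 m
Convert H_f = 184 kJ/kg = 184000 J/kg
dT = 2 * gamma_SL * T_bulk / (rho * H_f * R)
dT = 2 * 0.39 * 980 / (15293 * 184000 * 2.3e-08)
dT = 11.8 K

11.8


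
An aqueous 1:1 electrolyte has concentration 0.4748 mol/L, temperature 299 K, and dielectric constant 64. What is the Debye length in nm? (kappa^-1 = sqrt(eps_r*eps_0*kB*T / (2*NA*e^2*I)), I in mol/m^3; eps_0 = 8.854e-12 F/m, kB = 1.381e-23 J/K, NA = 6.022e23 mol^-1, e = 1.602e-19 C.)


Ionic strength I = 0.4748 * 1^2 * 1000 = 474.8 mol/m^3
kappa^-1 = sqrt(64 * 8.854e-12 * 1.381e-23 * 299 / (2 * 6.022e23 * (1.602e-19)^2 * 474.8))
kappa^-1 = 0.399 nm

0.399


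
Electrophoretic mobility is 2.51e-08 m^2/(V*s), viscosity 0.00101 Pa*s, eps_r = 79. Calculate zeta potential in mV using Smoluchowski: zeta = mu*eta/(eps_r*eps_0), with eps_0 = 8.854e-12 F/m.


Smoluchowski equation: zeta = mu * eta / (eps_r * eps_0)
zeta = 2.51e-08 * 0.00101 / (79 * 8.854e-12)
zeta = 0.036243 V = 36.24 mV

36.24


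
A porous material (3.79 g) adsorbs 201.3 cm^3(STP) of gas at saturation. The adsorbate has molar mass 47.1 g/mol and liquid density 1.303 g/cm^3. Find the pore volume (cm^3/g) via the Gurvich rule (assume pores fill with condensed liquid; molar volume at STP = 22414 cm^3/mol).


Moles adsorbed n = V_ads / 22414 = 201.3 / 22414 = 8.980994e-03 mol
Liquid volume V_liq = n * M / rho_liq = 8.980994e-03 * 47.1 / 1.303 = 0.32464 cm^3
Specific pore volume V_pore = V_liq / m_sample = 0.32464 / 3.79
V_pore = 0.0857 cm^3/g

0.0857


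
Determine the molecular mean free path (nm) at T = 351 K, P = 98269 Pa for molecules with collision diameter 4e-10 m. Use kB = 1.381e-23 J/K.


Mean free path: lambda = kB*T / (sqrt(2) * pi * d^2 * P)
lambda = 1.381e-23 * 351 / (sqrt(2) * pi * (4e-10)^2 * 98269)
lambda = 6.93904e-08 m
lambda = 69.39 nm

69.39


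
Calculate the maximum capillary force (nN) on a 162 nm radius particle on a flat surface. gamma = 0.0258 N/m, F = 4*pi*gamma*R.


Convert radius: R = 162 nm = 1.62e-07 m
F = 4 * pi * gamma * R
F = 4 * pi * 0.0258 * 1.62e-07
F = 5.25224e-08 N = 52.5224 nN

52.5224


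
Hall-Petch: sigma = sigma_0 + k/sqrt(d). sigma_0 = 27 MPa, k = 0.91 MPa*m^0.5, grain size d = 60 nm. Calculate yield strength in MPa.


d = 60 nm = 6e-08 m
sqrt(d) = 0.000244949
Hall-Petch contribution = k / sqrt(d) = 0.91 / 0.000244949 = 3715.1 MPa
sigma = sigma_0 + k/sqrt(d) = 27 + 3715.1 = 3742.1 MPa

3742.1


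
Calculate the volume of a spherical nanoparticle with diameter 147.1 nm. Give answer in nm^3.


Radius r = 147.1/2 = 73.55 nm
Volume V = (4/3) * pi * r^3
V = (4/3) * pi * (73.55)^3
V = 1666620.2 nm^3

1666620.2


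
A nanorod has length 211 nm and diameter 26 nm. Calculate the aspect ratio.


Aspect ratio AR = length / diameter
AR = 211 / 26
AR = 8.12

8.12


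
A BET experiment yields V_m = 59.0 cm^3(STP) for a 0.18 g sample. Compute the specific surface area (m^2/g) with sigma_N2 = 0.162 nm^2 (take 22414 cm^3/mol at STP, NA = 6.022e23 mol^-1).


Number of moles in monolayer = V_m / 22414 = 59.0 / 22414 = 0.00263228
Number of molecules = moles * NA = 0.00263228 * 6.022e23
SA = molecules * sigma / mass
SA = (59.0 / 22414) * 6.022e23 * 0.162e-18 / 0.18
SA = 1426.6 m^2/g

1426.6


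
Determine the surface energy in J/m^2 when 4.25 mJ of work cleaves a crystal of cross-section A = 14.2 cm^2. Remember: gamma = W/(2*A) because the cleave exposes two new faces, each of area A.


Convert: A = 14.2 cm^2 = 0.00142 m^2, W = 4.25 mJ = 0.00425 J
Cleaving exposes two faces of area A, so total new surface = 2*A and gamma = W / (2*A)
gamma = 0.00425 / (2 * 0.00142)
gamma = 1.496 J/m^2

1.496


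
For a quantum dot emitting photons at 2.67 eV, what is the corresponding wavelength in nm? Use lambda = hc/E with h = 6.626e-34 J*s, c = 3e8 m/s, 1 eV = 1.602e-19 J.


Convert energy: E = 2.67 eV = 2.67 * 1.602e-19 = 4.27734e-19 J
lambda = h*c / E = 6.626e-34 * 3e8 / 4.27734e-19
lambda = 4.64728e-07 m = 464.7 nm

464.7


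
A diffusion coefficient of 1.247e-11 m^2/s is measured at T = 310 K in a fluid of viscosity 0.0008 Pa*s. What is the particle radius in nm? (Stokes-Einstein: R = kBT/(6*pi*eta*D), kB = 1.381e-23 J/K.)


Stokes-Einstein: R = kB*T / (6*pi*eta*D)
R = 1.381e-23 * 310 / (6 * pi * 0.0008 * 1.247e-11)
R = 2.27666e-08 m = 22.77 nm

22.77


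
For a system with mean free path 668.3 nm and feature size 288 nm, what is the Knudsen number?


Knudsen number Kn = lambda / L
Kn = 668.3 / 288
Kn = 2.3205

2.3205


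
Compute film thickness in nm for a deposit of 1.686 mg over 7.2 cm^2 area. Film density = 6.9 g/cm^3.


Convert: m = 1.686 mg = 1.6860e-06 kg, A = 7.2 cm^2 = 7.2000e-04 m^2, rho = 6.9 g/cm^3 = 6900 kg/m^3
t = m / (A * rho)
t = 1.6860e-06 / (7.2000e-04 * 6900)
t = 3.3937e-07 m = 339.4 nm

339.4


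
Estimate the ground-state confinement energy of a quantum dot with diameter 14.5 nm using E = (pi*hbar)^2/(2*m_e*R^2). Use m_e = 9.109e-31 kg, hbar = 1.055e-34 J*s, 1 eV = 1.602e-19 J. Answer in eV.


Radius R = 14.5/2 = 7.25 nm = 7.25e-09 m
E = (pi * 1.055e-34)^2 / (2 * 9.109e-31 * (7.25e-09)^2)
E(J) = 1.14717e-21
E = E(J) / 1.602e-19 = 0.0072 eV

0.0072


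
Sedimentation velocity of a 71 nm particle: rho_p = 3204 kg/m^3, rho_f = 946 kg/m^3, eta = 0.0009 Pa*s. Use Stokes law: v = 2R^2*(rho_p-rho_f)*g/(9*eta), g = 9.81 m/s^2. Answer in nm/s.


Radius R = 71/2 nm = 3.55e-08 m
Density difference = 3204 - 946 = 2258 kg/m^3
v = 2 * R^2 * (rho_p - rho_f) * g / (9 * eta)
v = 2 * (3.55e-08)^2 * 2258 * 9.81 / (9 * 0.0009)
v = 6.89278e-09 m/s = 6.8928 nm/s

6.8928


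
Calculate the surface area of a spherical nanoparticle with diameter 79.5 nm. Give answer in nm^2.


Radius r = 79.5/2 = 39.75 nm
Surface area SA = 4 * pi * r^2
SA = 4 * pi * (39.75)^2
SA = 19855.65 nm^2

19855.65


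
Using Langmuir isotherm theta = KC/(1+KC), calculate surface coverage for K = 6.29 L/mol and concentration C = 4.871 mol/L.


Langmuir isotherm: theta = K*C / (1 + K*C)
K*C = 6.29 * 4.871 = 30.63859
theta = 30.63859 / (1 + 30.63859) = 30.63859 / 31.63859
theta = 0.9684

0.9684


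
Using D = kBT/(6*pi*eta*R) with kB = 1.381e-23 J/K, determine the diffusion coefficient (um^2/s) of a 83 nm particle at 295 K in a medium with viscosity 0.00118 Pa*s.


Radius R = 83/2 = 41.5 nm = 4.15e-08 m
D = kB*T / (6*pi*eta*R)
D = 1.381e-23 * 295 / (6 * pi * 0.00118 * 4.15e-08)
D = 4.41351e-12 m^2/s = 4.414 um^2/s

4.414


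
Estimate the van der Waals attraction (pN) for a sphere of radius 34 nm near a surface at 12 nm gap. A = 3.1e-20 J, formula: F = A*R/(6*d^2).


Convert to SI: R = 34 nm = 3.4e-08 m, d = 12 nm = 1.2e-08 m
F = A * R / (6 * d^2)
F = 3.1e-20 * 3.4e-08 / (6 * (1.2e-08)^2)
F = 1.21991e-12 N = 1.22 pN

1.22


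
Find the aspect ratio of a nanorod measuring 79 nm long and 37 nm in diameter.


Aspect ratio AR = length / diameter
AR = 79 / 37
AR = 2.14

2.14


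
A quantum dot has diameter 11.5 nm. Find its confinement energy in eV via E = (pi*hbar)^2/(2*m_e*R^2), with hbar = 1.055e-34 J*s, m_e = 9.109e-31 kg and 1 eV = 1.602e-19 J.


Radius R = 11.5/2 = 5.75 nm = 5.75e-09 m
E = (pi * 1.055e-34)^2 / (2 * 9.109e-31 * (5.75e-09)^2)
E(J) = 1.82376e-21
E = E(J) / 1.602e-19 = 0.0114 eV

0.0114


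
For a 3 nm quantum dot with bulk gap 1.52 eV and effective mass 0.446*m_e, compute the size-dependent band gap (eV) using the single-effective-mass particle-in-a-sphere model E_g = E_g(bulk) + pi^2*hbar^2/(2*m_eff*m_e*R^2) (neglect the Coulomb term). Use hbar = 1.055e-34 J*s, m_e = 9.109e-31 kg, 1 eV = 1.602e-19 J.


Radius R = 3/2 nm = 1.5e-09 m
Confinement energy dE = pi^2 * hbar^2 / (2 * m_eff * m_e * R^2)
dE = pi^2 * (1.055e-34)^2 / (2 * 0.446 * 9.109e-31 * (1.5e-09)^2) J, divided by 1.602e-19 J/eV
dE = 0.3751 eV
Total band gap = E_g(bulk) + dE = 1.52 + 0.3751 = 1.8951 eV

1.8951


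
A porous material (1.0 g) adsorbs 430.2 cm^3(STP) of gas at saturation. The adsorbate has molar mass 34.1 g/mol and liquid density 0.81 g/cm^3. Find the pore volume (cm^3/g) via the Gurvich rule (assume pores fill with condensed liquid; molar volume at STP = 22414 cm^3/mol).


Moles adsorbed n = V_ads / 22414 = 430.2 / 22414 = 1.919336e-02 mol
Liquid volume V_liq = n * M / rho_liq = 1.919336e-02 * 34.1 / 0.81 = 0.80802 cm^3
Specific pore volume V_pore = V_liq / m_sample = 0.80802 / 1.0
V_pore = 0.808 cm^3/g

0.808


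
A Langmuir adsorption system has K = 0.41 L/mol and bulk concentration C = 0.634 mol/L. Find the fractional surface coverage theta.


Langmuir isotherm: theta = K*C / (1 + K*C)
K*C = 0.41 * 0.634 = 0.25994
theta = 0.25994 / (1 + 0.25994) = 0.25994 / 1.25994
theta = 0.2063

0.2063


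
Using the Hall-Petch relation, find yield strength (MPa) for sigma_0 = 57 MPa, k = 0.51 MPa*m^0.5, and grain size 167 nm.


d = 167 nm = 1.67e-07 m
sqrt(d) = 0.0004086563
Hall-Petch contribution = k / sqrt(d) = 0.51 / 0.0004086563 = 1248.0 MPa
sigma = sigma_0 + k/sqrt(d) = 57 + 1248.0 = 1305.0 MPa

1305.0


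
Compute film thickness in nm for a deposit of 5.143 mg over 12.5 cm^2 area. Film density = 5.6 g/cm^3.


Convert: m = 5.143 mg = 5.1430e-06 kg, A = 12.5 cm^2 = 1.2500e-03 m^2, rho = 5.6 g/cm^3 = 5600 kg/m^3
t = m / (A * rho)
t = 5.1430e-06 / (1.2500e-03 * 5600)
t = 7.3471e-07 m = 734.7 nm

734.7


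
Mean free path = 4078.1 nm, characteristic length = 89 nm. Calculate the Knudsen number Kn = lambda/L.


Knudsen number Kn = lambda / L
Kn = 4078.1 / 89
Kn = 45.8213

45.8213


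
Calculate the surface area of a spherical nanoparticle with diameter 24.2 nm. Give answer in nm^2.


Radius r = 24.2/2 = 12.1 nm
Surface area SA = 4 * pi * r^2
SA = 4 * pi * (12.1)^2
SA = 1839.84 nm^2

1839.84


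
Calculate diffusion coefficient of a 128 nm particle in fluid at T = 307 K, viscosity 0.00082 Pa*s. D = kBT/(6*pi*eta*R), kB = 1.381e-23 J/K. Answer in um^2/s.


Radius R = 128/2 = 64 nm = 6.4e-08 m
D = kB*T / (6*pi*eta*R)
D = 1.381e-23 * 307 / (6 * pi * 0.00082 * 6.4e-08)
D = 4.28585e-12 m^2/s = 4.286 um^2/s

4.286


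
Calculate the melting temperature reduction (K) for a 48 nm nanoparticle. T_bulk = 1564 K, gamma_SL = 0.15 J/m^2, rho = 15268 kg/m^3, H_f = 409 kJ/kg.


Radius R = 48/2 = 24 nm = 2.4e-08 m
Convert H_f = 409 kJ/kg = 409000 J/kg
dT = 2 * gamma_SL * T_bulk / (rho * H_f * R)
dT = 2 * 0.15 * 1564 / (15268 * 409000 * 2.4e-08)
dT = 3.1 K

3.1


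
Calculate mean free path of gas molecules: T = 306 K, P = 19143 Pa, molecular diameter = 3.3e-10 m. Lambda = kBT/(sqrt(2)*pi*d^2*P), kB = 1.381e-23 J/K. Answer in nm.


Mean free path: lambda = kB*T / (sqrt(2) * pi * d^2 * P)
lambda = 1.381e-23 * 306 / (sqrt(2) * pi * (3.3e-10)^2 * 19143)
lambda = 4.5626e-07 m
lambda = 456.26 nm

456.26


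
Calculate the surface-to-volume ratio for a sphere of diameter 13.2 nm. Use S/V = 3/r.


Radius r = 13.2/2 = 6.6 nm
S/V = 3 / r = 3 / 6.6
S/V = 0.4545 nm^-1

0.4545


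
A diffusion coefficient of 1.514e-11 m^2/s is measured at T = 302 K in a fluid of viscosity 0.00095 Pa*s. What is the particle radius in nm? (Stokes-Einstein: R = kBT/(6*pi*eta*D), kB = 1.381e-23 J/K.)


Stokes-Einstein: R = kB*T / (6*pi*eta*D)
R = 1.381e-23 * 302 / (6 * pi * 0.00095 * 1.514e-11)
R = 1.53833e-08 m = 15.38 nm

15.38


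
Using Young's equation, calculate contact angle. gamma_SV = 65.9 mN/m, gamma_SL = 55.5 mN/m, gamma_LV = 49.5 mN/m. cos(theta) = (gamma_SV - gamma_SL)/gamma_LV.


cos(theta) = (gamma_SV - gamma_SL) / gamma_LV
cos(theta) = (65.9 - 55.5) / 49.5
cos(theta) = 0.210101
theta = arccos(0.210101) = 77.87 degrees

77.87


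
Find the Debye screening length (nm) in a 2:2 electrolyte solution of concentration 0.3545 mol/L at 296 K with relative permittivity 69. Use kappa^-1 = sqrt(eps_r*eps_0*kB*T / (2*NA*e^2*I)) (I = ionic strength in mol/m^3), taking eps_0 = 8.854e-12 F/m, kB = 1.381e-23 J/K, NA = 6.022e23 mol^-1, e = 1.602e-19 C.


Ionic strength I = 0.3545 * 2^2 * 1000 = 1418 mol/m^3
kappa^-1 = sqrt(69 * 8.854e-12 * 1.381e-23 * 296 / (2 * 6.022e23 * (1.602e-19)^2 * 1418))
kappa^-1 = 0.239 nm

0.239


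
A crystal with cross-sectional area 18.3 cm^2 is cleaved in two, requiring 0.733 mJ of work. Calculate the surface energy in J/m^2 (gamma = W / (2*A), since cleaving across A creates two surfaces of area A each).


Convert: A = 18.3 cm^2 = 0.00183 m^2, W = 0.733 mJ = 0.000733 J
Cleaving exposes two faces of area A, so total new surface = 2*A and gamma = W / (2*A)
gamma = 0.000733 / (2 * 0.00183)
gamma = 0.2 J/m^2

0.2


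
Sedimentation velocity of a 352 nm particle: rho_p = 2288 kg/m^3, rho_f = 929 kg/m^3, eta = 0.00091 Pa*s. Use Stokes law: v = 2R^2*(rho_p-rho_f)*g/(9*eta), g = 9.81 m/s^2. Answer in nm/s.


Radius R = 352/2 nm = 1.76e-07 m
Density difference = 2288 - 929 = 1359 kg/m^3
v = 2 * R^2 * (rho_p - rho_f) * g / (9 * eta)
v = 2 * (1.76e-07)^2 * 1359 * 9.81 / (9 * 0.00091)
v = 1.00846e-07 m/s = 100.8463 nm/s

100.8463


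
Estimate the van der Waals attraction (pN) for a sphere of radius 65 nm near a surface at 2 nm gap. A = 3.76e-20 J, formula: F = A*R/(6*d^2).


Convert to SI: R = 65 nm = 6.5e-08 m, d = 2 nm = 2e-09 m
F = A * R / (6 * d^2)
F = 3.76e-20 * 6.5e-08 / (6 * (2e-09)^2)
F = 1.01833e-10 N = 101.833 pN

101.833


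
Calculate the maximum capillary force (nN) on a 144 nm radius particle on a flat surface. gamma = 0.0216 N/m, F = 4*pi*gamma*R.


Convert radius: R = 144 nm = 1.44e-07 m
F = 4 * pi * gamma * R
F = 4 * pi * 0.0216 * 1.44e-07
F = 3.90864e-08 N = 39.0864 nN

39.0864


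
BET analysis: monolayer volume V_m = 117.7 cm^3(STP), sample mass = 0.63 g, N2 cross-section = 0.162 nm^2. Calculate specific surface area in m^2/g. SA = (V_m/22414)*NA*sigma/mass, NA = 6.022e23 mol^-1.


Number of moles in monolayer = V_m / 22414 = 117.7 / 22414 = 0.00525118
Number of molecules = moles * NA = 0.00525118 * 6.022e23
SA = molecules * sigma / mass
SA = (117.7 / 22414) * 6.022e23 * 0.162e-18 / 0.63
SA = 813.2 m^2/g

813.2


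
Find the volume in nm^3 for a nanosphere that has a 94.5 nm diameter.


Radius r = 94.5/2 = 47.25 nm
Volume V = (4/3) * pi * r^3
V = (4/3) * pi * (47.25)^3
V = 441869.52 nm^3

441869.52


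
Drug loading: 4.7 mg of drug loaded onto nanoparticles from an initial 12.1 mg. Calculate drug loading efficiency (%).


Drug loading efficiency = (drug loaded / drug initial) * 100
DLE = 4.7 / 12.1 * 100
DLE = 0.3884 * 100
DLE = 38.84%

38.84


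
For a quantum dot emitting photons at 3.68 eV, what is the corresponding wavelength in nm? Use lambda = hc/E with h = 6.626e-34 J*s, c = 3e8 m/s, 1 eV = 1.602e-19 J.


Convert energy: E = 3.68 eV = 3.68 * 1.602e-19 = 5.89536e-19 J
lambda = h*c / E = 6.626e-34 * 3e8 / 5.89536e-19
lambda = 3.3718e-07 m = 337.2 nm

337.2


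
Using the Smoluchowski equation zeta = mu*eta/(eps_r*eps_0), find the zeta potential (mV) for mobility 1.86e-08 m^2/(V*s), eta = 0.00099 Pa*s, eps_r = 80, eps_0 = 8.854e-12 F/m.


Smoluchowski equation: zeta = mu * eta / (eps_r * eps_0)
zeta = 1.86e-08 * 0.00099 / (80 * 8.854e-12)
zeta = 0.025997 V = 26.0 mV

26.0


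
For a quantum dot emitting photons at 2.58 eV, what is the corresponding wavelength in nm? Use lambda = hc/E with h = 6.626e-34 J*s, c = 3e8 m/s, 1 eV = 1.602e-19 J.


Convert energy: E = 2.58 eV = 2.58 * 1.602e-19 = 4.13316e-19 J
lambda = h*c / E = 6.626e-34 * 3e8 / 4.13316e-19
lambda = 4.8094e-07 m = 480.9 nm

480.9


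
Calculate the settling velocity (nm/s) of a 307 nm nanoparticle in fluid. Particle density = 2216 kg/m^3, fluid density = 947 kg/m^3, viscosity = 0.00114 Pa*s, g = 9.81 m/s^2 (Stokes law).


Radius R = 307/2 nm = 1.535e-07 m
Density difference = 2216 - 947 = 1269 kg/m^3
v = 2 * R^2 * (rho_p - rho_f) * g / (9 * eta)
v = 2 * (1.535e-07)^2 * 1269 * 9.81 / (9 * 0.00114)
v = 5.71781e-08 m/s = 57.1781 nm/s

57.1781


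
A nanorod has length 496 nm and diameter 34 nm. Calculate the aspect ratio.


Aspect ratio AR = length / diameter
AR = 496 / 34
AR = 14.59

14.59


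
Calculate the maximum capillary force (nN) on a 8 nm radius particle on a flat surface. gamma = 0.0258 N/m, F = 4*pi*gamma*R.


Convert radius: R = 8 nm = 8e-09 m
F = 4 * pi * gamma * R
F = 4 * pi * 0.0258 * 8e-09
F = 2.5937e-09 N = 2.5937 nN

2.5937


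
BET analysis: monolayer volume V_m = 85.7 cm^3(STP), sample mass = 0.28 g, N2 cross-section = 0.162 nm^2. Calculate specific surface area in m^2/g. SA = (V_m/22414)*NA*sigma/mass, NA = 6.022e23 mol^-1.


Number of moles in monolayer = V_m / 22414 = 85.7 / 22414 = 0.0038235
Number of molecules = moles * NA = 0.0038235 * 6.022e23
SA = molecules * sigma / mass
SA = (85.7 / 22414) * 6.022e23 * 0.162e-18 / 0.28
SA = 1332.2 m^2/g

1332.2


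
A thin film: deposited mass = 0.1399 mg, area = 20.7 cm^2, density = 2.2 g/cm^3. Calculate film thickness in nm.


Convert: m = 0.1399 mg = 1.3990e-07 kg, A = 20.7 cm^2 = 2.0700e-03 m^2, rho = 2.2 g/cm^3 = 2200 kg/m^3
t = m / (A * rho)
t = 1.3990e-07 / (2.0700e-03 * 2200)
t = 3.0720e-08 m = 30.7 nm

30.7


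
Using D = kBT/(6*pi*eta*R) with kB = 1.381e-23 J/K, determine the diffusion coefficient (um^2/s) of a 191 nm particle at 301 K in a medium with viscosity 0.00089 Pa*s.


Radius R = 191/2 = 95.5 nm = 9.55e-08 m
D = kB*T / (6*pi*eta*R)
D = 1.381e-23 * 301 / (6 * pi * 0.00089 * 9.55e-08)
D = 2.59457e-12 m^2/s = 2.595 um^2/s

2.595


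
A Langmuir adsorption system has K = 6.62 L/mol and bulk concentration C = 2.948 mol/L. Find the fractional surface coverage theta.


Langmuir isotherm: theta = K*C / (1 + K*C)
K*C = 6.62 * 2.948 = 19.51576
theta = 19.51576 / (1 + 19.51576) = 19.51576 / 20.51576
theta = 0.9513

0.9513


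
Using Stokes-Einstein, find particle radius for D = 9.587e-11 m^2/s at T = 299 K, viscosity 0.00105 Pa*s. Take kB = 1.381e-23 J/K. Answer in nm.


Stokes-Einstein: R = kB*T / (6*pi*eta*D)
R = 1.381e-23 * 299 / (6 * pi * 0.00105 * 9.587e-11)
R = 2.17616e-09 m = 2.18 nm

2.18


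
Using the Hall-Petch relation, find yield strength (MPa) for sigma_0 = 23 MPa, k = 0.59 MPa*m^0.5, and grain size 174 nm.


d = 174 nm = 1.74e-07 m
sqrt(d) = 0.0004171331
Hall-Petch contribution = k / sqrt(d) = 0.59 / 0.0004171331 = 1414.4 MPa
sigma = sigma_0 + k/sqrt(d) = 23 + 1414.4 = 1437.4 MPa

1437.4


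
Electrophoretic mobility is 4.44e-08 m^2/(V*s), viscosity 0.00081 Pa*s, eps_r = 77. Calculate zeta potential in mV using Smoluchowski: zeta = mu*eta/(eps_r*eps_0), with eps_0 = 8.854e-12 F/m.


Smoluchowski equation: zeta = mu * eta / (eps_r * eps_0)
zeta = 4.44e-08 * 0.00081 / (77 * 8.854e-12)
zeta = 0.052752 V = 52.75 mV

52.75


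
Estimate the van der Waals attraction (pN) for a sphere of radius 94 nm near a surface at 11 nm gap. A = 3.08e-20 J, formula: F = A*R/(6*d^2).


Convert to SI: R = 94 nm = 9.4e-08 m, d = 11 nm = 1.1e-08 m
F = A * R / (6 * d^2)
F = 3.08e-20 * 9.4e-08 / (6 * (1.1e-08)^2)
F = 3.98788e-12 N = 3.988 pN

3.988


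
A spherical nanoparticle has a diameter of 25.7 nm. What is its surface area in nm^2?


Radius r = 25.7/2 = 12.85 nm
Surface area SA = 4 * pi * r^2
SA = 4 * pi * (12.85)^2
SA = 2074.99 nm^2

2074.99


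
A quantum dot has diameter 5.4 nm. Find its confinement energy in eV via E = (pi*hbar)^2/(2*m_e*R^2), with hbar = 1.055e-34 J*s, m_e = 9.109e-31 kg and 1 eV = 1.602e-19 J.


Radius R = 5.4/2 = 2.7 nm = 2.7e-09 m
E = (pi * 1.055e-34)^2 / (2 * 9.109e-31 * (2.7e-09)^2)
E(J) = 8.27135e-21
E = E(J) / 1.602e-19 = 0.0516 eV

0.0516


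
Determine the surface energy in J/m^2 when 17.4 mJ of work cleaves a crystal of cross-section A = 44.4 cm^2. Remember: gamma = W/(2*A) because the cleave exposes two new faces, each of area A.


Convert: A = 44.4 cm^2 = 0.00444 m^2, W = 17.4 mJ = 0.0174 J
Cleaving exposes two faces of area A, so total new surface = 2*A and gamma = W / (2*A)
gamma = 0.0174 / (2 * 0.00444)
gamma = 1.959 J/m^2

1.959


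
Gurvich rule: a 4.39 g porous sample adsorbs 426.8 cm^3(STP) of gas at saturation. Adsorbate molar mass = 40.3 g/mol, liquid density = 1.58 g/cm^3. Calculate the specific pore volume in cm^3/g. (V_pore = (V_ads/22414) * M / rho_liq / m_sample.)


Moles adsorbed n = V_ads / 22414 = 426.8 / 22414 = 1.904167e-02 mol
Liquid volume V_liq = n * M / rho_liq = 1.904167e-02 * 40.3 / 1.58 = 0.48568 cm^3
Specific pore volume V_pore = V_liq / m_sample = 0.48568 / 4.39
V_pore = 0.1106 cm^3/g

0.1106


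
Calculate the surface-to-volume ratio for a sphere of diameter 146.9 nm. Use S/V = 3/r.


Radius r = 146.9/2 = 73.45 nm
S/V = 3 / r = 3 / 73.45
S/V = 0.0408 nm^-1

0.0408


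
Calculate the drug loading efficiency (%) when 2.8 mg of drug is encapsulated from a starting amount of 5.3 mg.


Drug loading efficiency = (drug loaded / drug initial) * 100
DLE = 2.8 / 5.3 * 100
DLE = 0.5283 * 100
DLE = 52.83%

52.83


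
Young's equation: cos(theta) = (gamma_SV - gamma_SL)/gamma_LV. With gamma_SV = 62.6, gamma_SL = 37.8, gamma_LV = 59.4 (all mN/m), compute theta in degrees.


cos(theta) = (gamma_SV - gamma_SL) / gamma_LV
cos(theta) = (62.6 - 37.8) / 59.4
cos(theta) = 0.417508
theta = arccos(0.417508) = 65.32 degrees

65.32


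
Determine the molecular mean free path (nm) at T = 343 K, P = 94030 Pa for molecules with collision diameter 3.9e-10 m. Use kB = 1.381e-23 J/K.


Mean free path: lambda = kB*T / (sqrt(2) * pi * d^2 * P)
lambda = 1.381e-23 * 343 / (sqrt(2) * pi * (3.9e-10)^2 * 94030)
lambda = 7.45465e-08 m
lambda = 74.55 nm

74.55


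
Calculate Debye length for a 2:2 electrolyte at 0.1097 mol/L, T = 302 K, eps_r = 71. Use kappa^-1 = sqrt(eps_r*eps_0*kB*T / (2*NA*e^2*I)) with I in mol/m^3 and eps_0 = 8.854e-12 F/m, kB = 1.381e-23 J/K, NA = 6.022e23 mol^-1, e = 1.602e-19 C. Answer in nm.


Ionic strength I = 0.1097 * 2^2 * 1000 = 438.8 mol/m^3
kappa^-1 = sqrt(71 * 8.854e-12 * 1.381e-23 * 302 / (2 * 6.022e23 * (1.602e-19)^2 * 438.8))
kappa^-1 = 0.44 nm

0.44


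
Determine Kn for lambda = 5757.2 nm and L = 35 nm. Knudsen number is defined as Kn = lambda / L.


Knudsen number Kn = lambda / L
Kn = 5757.2 / 35
Kn = 164.4914

164.4914


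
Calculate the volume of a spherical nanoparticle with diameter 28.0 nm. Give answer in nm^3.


Radius r = 28.0/2 = 14 nm
Volume V = (4/3) * pi * r^3
V = (4/3) * pi * (14)^3
V = 11494.04 nm^3

11494.04


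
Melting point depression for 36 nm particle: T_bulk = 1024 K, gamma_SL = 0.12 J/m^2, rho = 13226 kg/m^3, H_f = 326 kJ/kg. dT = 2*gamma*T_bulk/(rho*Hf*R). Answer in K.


Radius R = 36/2 = 18 nm = 1.8e-08 m
Convert H_f = 326 kJ/kg = 326000 J/kg
dT = 2 * gamma_SL * T_bulk / (rho * H_f * R)
dT = 2 * 0.12 * 1024 / (13226 * 326000 * 1.8e-08)
dT = 3.2 K

3.2


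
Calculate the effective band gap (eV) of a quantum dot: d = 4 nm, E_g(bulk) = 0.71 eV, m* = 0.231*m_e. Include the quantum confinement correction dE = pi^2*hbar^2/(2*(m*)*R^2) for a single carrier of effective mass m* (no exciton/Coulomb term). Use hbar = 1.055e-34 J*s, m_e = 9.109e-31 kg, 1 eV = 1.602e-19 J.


Radius R = 4/2 nm = 2e-09 m
Confinement energy dE = pi^2 * hbar^2 / (2 * m_eff * m_e * R^2)
dE = pi^2 * (1.055e-34)^2 / (2 * 0.231 * 9.109e-31 * (2e-09)^2) J, divided by 1.602e-19 J/eV
dE = 0.4074 eV
Total band gap = E_g(bulk) + dE = 0.71 + 0.4074 = 1.1174 eV

1.1174


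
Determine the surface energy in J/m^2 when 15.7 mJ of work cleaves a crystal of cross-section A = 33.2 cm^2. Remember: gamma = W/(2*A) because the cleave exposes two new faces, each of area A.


Convert: A = 33.2 cm^2 = 0.00332 m^2, W = 15.7 mJ = 0.0157 J
Cleaving exposes two faces of area A, so total new surface = 2*A and gamma = W / (2*A)
gamma = 0.0157 / (2 * 0.00332)
gamma = 2.364 J/m^2

2.364


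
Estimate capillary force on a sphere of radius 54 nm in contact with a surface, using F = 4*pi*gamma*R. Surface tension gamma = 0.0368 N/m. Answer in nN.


Convert radius: R = 54 nm = 5.4e-08 m
F = 4 * pi * gamma * R
F = 4 * pi * 0.0368 * 5.4e-08
F = 2.49719e-08 N = 24.9719 nN

24.9719


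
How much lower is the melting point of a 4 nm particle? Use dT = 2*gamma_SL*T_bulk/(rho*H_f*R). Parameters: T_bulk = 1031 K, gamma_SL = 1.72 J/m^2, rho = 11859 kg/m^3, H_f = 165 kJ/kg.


Radius R = 4/2 = 2 nm = 2e-09 m
Convert H_f = 165 kJ/kg = 165000 J/kg
dT = 2 * gamma_SL * T_bulk / (rho * H_f * R)
dT = 2 * 1.72 * 1031 / (11859 * 165000 * 2e-09)
dT = 906.3 K

906.3


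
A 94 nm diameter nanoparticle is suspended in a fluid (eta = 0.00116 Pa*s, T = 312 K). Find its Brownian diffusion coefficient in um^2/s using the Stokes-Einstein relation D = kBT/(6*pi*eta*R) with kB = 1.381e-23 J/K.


Radius R = 94/2 = 47 nm = 4.7e-08 m
D = kB*T / (6*pi*eta*R)
D = 1.381e-23 * 312 / (6 * pi * 0.00116 * 4.7e-08)
D = 4.19268e-12 m^2/s = 4.193 um^2/s

4.193


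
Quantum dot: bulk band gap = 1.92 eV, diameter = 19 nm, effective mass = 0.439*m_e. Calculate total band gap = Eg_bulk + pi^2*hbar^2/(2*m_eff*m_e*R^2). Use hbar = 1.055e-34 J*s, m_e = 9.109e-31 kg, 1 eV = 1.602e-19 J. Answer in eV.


Radius R = 19/2 nm = 9.5e-09 m
Confinement energy dE = pi^2 * hbar^2 / (2 * m_eff * m_e * R^2)
dE = pi^2 * (1.055e-34)^2 / (2 * 0.439 * 9.109e-31 * (9.5e-09)^2) J, divided by 1.602e-19 J/eV
dE = 0.0095 eV
Total band gap = E_g(bulk) + dE = 1.92 + 0.0095 = 1.9295 eV

1.9295


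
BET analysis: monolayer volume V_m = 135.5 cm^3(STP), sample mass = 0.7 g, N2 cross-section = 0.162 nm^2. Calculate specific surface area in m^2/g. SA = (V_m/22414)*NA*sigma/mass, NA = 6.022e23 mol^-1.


Number of moles in monolayer = V_m / 22414 = 135.5 / 22414 = 0.00604533
Number of molecules = moles * NA = 0.00604533 * 6.022e23
SA = molecules * sigma / mass
SA = (135.5 / 22414) * 6.022e23 * 0.162e-18 / 0.7
SA = 842.5 m^2/g

842.5


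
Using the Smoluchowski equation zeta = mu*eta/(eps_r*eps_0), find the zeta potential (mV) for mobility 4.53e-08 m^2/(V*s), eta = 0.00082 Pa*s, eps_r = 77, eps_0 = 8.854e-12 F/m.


Smoluchowski equation: zeta = mu * eta / (eps_r * eps_0)
zeta = 4.53e-08 * 0.00082 / (77 * 8.854e-12)
zeta = 0.054486 V = 54.49 mV

54.49


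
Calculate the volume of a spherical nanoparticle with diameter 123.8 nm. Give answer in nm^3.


Radius r = 123.8/2 = 61.9 nm
Volume V = (4/3) * pi * r^3
V = (4/3) * pi * (61.9)^3
V = 993483.27 nm^3

993483.27


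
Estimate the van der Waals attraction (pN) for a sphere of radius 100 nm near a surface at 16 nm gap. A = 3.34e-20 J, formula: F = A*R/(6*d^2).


Convert to SI: R = 100 nm = 1e-07 m, d = 16 nm = 1.6e-08 m
F = A * R / (6 * d^2)
F = 3.34e-20 * 1e-07 / (6 * (1.6e-08)^2)
F = 2.17448e-12 N = 2.174 pN

2.174


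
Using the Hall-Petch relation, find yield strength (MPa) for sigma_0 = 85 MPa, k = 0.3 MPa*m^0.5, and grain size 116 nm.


d = 116 nm = 1.16e-07 m
sqrt(d) = 0.0003405877
Hall-Petch contribution = k / sqrt(d) = 0.3 / 0.0003405877 = 880.8 MPa
sigma = sigma_0 + k/sqrt(d) = 85 + 880.8 = 965.8 MPa

965.8


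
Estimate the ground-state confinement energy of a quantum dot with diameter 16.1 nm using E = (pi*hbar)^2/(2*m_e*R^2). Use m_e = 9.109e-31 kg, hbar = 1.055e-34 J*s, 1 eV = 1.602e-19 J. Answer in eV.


Radius R = 16.1/2 = 8.05 nm = 8.05e-09 m
E = (pi * 1.055e-34)^2 / (2 * 9.109e-31 * (8.05e-09)^2)
E(J) = 9.30491e-22
E = E(J) / 1.602e-19 = 0.0058 eV

0.0058


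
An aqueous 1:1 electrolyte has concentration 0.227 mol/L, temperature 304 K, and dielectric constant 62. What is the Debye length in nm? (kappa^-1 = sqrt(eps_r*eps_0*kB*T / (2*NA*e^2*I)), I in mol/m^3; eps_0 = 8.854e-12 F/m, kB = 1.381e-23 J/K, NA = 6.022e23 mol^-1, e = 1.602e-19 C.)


Ionic strength I = 0.227 * 1^2 * 1000 = 227 mol/m^3
kappa^-1 = sqrt(62 * 8.854e-12 * 1.381e-23 * 304 / (2 * 6.022e23 * (1.602e-19)^2 * 227))
kappa^-1 = 0.573 nm

0.573


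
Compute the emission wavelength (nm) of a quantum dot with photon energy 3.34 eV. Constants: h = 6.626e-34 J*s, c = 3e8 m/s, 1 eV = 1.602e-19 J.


Convert energy: E = 3.34 eV = 3.34 * 1.602e-19 = 5.35068e-19 J
lambda = h*c / E = 6.626e-34 * 3e8 / 5.35068e-19
lambda = 3.71504e-07 m = 371.5 nm

371.5


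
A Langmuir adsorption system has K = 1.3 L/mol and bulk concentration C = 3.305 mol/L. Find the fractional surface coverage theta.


Langmuir isotherm: theta = K*C / (1 + K*C)
K*C = 1.3 * 3.305 = 4.2965
theta = 4.2965 / (1 + 4.2965) = 4.2965 / 5.2965
theta = 0.8112

0.8112


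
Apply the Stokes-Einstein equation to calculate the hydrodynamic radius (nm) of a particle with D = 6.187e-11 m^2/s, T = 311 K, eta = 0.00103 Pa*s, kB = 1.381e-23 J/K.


Stokes-Einstein: R = kB*T / (6*pi*eta*D)
R = 1.381e-23 * 311 / (6 * pi * 0.00103 * 6.187e-11)
R = 3.57549e-09 m = 3.58 nm

3.58


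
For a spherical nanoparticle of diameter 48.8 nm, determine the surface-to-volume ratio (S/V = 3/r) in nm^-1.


Radius r = 48.8/2 = 24.4 nm
S/V = 3 / r = 3 / 24.4
S/V = 0.123 nm^-1

0.123


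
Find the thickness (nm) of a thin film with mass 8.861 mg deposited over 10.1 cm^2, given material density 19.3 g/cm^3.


Convert: m = 8.861 mg = 8.8610e-06 kg, A = 10.1 cm^2 = 1.0100e-03 m^2, rho = 19.3 g/cm^3 = 19300 kg/m^3
t = m / (A * rho)
t = 8.8610e-06 / (1.0100e-03 * 19300)
t = 4.5457e-07 m = 454.6 nm

454.6


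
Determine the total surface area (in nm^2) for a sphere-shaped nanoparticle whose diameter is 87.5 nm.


Radius r = 87.5/2 = 43.75 nm
Surface area SA = 4 * pi * r^2
SA = 4 * pi * (43.75)^2
SA = 24052.82 nm^2

24052.82


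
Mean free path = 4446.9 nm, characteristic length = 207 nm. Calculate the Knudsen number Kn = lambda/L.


Knudsen number Kn = lambda / L
Kn = 4446.9 / 207
Kn = 21.4826

21.4826


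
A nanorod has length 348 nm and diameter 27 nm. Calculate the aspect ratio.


Aspect ratio AR = length / diameter
AR = 348 / 27
AR = 12.89

12.89


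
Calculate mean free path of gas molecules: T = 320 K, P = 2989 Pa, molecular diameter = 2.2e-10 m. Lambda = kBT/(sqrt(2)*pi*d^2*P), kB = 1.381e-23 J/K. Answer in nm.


Mean free path: lambda = kB*T / (sqrt(2) * pi * d^2 * P)
lambda = 1.381e-23 * 320 / (sqrt(2) * pi * (2.2e-10)^2 * 2989)
lambda = 6.87555e-06 m
lambda = 6875.55 nm

6875.55


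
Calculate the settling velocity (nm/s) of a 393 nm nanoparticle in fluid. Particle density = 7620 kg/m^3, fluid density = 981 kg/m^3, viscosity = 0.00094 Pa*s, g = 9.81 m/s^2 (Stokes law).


Radius R = 393/2 nm = 1.965e-07 m
Density difference = 7620 - 981 = 6639 kg/m^3
v = 2 * R^2 * (rho_p - rho_f) * g / (9 * eta)
v = 2 * (1.965e-07)^2 * 6639 * 9.81 / (9 * 0.00094)
v = 5.94506e-07 m/s = 594.5062 nm/s

594.5062


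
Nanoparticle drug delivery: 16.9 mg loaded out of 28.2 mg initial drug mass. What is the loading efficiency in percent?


Drug loading efficiency = (drug loaded / drug initial) * 100
DLE = 16.9 / 28.2 * 100
DLE = 0.5993 * 100
DLE = 59.93%

59.93


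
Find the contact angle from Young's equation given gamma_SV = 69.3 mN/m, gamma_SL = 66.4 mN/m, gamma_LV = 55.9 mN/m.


cos(theta) = (gamma_SV - gamma_SL) / gamma_LV
cos(theta) = (69.3 - 66.4) / 55.9
cos(theta) = 0.051878
theta = arccos(0.051878) = 87.03 degrees

87.03


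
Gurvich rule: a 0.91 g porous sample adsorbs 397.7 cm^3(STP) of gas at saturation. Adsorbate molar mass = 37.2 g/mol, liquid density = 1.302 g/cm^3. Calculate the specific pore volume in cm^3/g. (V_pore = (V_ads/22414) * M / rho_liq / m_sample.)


Moles adsorbed n = V_ads / 22414 = 397.7 / 22414 = 1.774337e-02 mol
Liquid volume V_liq = n * M / rho_liq = 1.774337e-02 * 37.2 / 1.302 = 0.50695 cm^3
Specific pore volume V_pore = V_liq / m_sample = 0.50695 / 0.91
V_pore = 0.5571 cm^3/g

0.5571


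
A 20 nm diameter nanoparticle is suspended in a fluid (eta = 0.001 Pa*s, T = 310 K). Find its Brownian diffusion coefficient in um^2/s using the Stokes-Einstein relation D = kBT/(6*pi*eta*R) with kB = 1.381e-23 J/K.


Radius R = 20/2 = 10 nm = 1e-08 m
D = kB*T / (6*pi*eta*R)
D = 1.381e-23 * 310 / (6 * pi * 0.001 * 1e-08)
D = 2.27119e-11 m^2/s = 22.712 um^2/s

22.712


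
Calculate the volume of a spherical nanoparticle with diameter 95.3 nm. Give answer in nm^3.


Radius r = 95.3/2 = 47.65 nm
Volume V = (4/3) * pi * r^3
V = (4/3) * pi * (47.65)^3
V = 453186.88 nm^3

453186.88


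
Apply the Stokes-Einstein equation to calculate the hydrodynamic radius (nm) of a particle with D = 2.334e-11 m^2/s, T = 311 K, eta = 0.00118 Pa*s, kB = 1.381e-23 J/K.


Stokes-Einstein: R = kB*T / (6*pi*eta*D)
R = 1.381e-23 * 311 / (6 * pi * 0.00118 * 2.334e-11)
R = 8.27313e-09 m = 8.27 nm

8.27


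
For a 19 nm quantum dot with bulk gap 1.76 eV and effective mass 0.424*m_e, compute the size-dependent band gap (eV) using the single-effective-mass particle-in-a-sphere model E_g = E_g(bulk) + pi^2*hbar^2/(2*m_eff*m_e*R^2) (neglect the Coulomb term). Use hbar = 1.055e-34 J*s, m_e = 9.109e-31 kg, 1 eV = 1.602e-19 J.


Radius R = 19/2 nm = 9.5e-09 m
Confinement energy dE = pi^2 * hbar^2 / (2 * m_eff * m_e * R^2)
dE = pi^2 * (1.055e-34)^2 / (2 * 0.424 * 9.109e-31 * (9.5e-09)^2) J, divided by 1.602e-19 J/eV
dE = 0.0098 eV
Total band gap = E_g(bulk) + dE = 1.76 + 0.0098 = 1.7698 eV

1.7698


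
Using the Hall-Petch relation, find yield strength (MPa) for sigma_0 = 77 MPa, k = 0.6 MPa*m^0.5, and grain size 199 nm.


d = 199 nm = 1.99e-07 m
sqrt(d) = 0.0004460942
Hall-Petch contribution = k / sqrt(d) = 0.6 / 0.0004460942 = 1345.0 MPa
sigma = sigma_0 + k/sqrt(d) = 77 + 1345.0 = 1422.0 MPa

1422.0


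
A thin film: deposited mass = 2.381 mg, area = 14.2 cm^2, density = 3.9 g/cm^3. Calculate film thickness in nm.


Convert: m = 2.381 mg = 2.3810e-06 kg, A = 14.2 cm^2 = 1.4200e-03 m^2, rho = 3.9 g/cm^3 = 3900 kg/m^3
t = m / (A * rho)
t = 2.3810e-06 / (1.4200e-03 * 3900)
t = 4.2994e-07 m = 429.9 nm

429.9


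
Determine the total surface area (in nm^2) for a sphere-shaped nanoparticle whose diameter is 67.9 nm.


Radius r = 67.9/2 = 33.95 nm
Surface area SA = 4 * pi * r^2
SA = 4 * pi * (33.95)^2
SA = 14484.03 nm^2

14484.03


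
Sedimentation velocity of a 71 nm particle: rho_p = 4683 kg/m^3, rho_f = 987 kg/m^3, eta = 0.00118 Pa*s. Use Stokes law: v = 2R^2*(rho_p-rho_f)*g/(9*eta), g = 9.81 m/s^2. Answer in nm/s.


Radius R = 71/2 nm = 3.55e-08 m
Density difference = 4683 - 987 = 3696 kg/m^3
v = 2 * R^2 * (rho_p - rho_f) * g / (9 * eta)
v = 2 * (3.55e-08)^2 * 3696 * 9.81 / (9 * 0.00118)
v = 8.60524e-09 m/s = 8.6052 nm/s

8.6052


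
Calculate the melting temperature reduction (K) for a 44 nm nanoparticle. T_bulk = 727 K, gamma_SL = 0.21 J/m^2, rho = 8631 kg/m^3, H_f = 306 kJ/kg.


Radius R = 44/2 = 22 nm = 2.2e-08 m
Convert H_f = 306 kJ/kg = 306000 J/kg
dT = 2 * gamma_SL * T_bulk / (rho * H_f * R)
dT = 2 * 0.21 * 727 / (8631 * 306000 * 2.2e-08)
dT = 5.3 K

5.3


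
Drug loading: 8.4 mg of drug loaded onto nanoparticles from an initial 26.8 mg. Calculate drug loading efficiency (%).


Drug loading efficiency = (drug loaded / drug initial) * 100
DLE = 8.4 / 26.8 * 100
DLE = 0.3134 * 100
DLE = 31.34%

31.34


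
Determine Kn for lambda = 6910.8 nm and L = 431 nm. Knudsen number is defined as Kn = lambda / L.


Knudsen number Kn = lambda / L
Kn = 6910.8 / 431
Kn = 16.0343

16.0343


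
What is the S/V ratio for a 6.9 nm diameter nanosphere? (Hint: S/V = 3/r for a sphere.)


Radius r = 6.9/2 = 3.45 nm
S/V = 3 / r = 3 / 3.45
S/V = 0.8696 nm^-1

0.8696


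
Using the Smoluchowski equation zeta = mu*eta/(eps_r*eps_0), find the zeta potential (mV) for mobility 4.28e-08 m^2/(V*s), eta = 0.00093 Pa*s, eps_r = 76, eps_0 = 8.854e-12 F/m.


Smoluchowski equation: zeta = mu * eta / (eps_r * eps_0)
zeta = 4.28e-08 * 0.00093 / (76 * 8.854e-12)
zeta = 0.059153 V = 59.15 mV

59.15


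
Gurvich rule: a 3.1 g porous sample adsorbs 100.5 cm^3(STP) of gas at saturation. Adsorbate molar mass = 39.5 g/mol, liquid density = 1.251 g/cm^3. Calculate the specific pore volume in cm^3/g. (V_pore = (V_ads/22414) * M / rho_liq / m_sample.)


Moles adsorbed n = V_ads / 22414 = 100.5 / 22414 = 4.483805e-03 mol
Liquid volume V_liq = n * M / rho_liq = 4.483805e-03 * 39.5 / 1.251 = 0.14157 cm^3
Specific pore volume V_pore = V_liq / m_sample = 0.14157 / 3.1
V_pore = 0.0457 cm^3/g

0.0457


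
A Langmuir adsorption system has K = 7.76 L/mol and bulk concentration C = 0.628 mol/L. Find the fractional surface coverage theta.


Langmuir isotherm: theta = K*C / (1 + K*C)
K*C = 7.76 * 0.628 = 4.87328
theta = 4.87328 / (1 + 4.87328) = 4.87328 / 5.87328
theta = 0.8297

0.8297


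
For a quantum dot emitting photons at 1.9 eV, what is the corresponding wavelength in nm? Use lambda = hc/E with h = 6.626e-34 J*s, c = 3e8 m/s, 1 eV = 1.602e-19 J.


Convert energy: E = 1.9 eV = 1.9 * 1.602e-19 = 3.0438e-19 J
lambda = h*c / E = 6.626e-34 * 3e8 / 3.0438e-19
lambda = 6.53065e-07 m = 653.1 nm

653.1


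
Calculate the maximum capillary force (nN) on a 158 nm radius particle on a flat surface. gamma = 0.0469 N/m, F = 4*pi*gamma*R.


Convert radius: R = 158 nm = 1.58e-07 m
F = 4 * pi * gamma * R
F = 4 * pi * 0.0469 * 1.58e-07
F = 9.31193e-08 N = 93.1193 nN

93.1193


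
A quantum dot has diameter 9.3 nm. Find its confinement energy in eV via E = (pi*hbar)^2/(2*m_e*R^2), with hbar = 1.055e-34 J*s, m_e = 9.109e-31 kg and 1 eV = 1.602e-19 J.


Radius R = 9.3/2 = 4.65 nm = 4.65e-09 m
E = (pi * 1.055e-34)^2 / (2 * 9.109e-31 * (4.65e-09)^2)
E(J) = 2.78868e-21
E = E(J) / 1.602e-19 = 0.0174 eV

0.0174


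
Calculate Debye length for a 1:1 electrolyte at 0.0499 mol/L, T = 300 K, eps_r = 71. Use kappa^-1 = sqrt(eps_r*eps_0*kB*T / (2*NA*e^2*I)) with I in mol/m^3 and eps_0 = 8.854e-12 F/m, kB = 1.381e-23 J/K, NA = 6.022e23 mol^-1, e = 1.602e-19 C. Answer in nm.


Ionic strength I = 0.0499 * 1^2 * 1000 = 49.9 mol/m^3
kappa^-1 = sqrt(71 * 8.854e-12 * 1.381e-23 * 300 / (2 * 6.022e23 * (1.602e-19)^2 * 49.9))
kappa^-1 = 1.299 nm

1.299


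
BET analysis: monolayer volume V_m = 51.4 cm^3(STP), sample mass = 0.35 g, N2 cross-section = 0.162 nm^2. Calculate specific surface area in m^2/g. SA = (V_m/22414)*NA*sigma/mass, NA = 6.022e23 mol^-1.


Number of moles in monolayer = V_m / 22414 = 51.4 / 22414 = 0.00229321
Number of molecules = moles * NA = 0.00229321 * 6.022e23
SA = molecules * sigma / mass
SA = (51.4 / 22414) * 6.022e23 * 0.162e-18 / 0.35
SA = 639.2 m^2/g

639.2


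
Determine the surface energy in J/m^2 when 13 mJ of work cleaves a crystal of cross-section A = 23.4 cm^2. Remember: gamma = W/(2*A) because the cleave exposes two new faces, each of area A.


Convert: A = 23.4 cm^2 = 0.00234 m^2, W = 13 mJ = 0.013 J
Cleaving exposes two faces of area A, so total new surface = 2*A and gamma = W / (2*A)
gamma = 0.013 / (2 * 0.00234)
gamma = 2.778 J/m^2

2.778


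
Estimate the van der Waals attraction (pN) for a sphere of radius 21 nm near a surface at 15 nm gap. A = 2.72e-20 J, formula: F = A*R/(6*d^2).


Convert to SI: R = 21 nm = 2.1e-08 m, d = 15 nm = 1.5e-08 m
F = A * R / (6 * d^2)
F = 2.72e-20 * 2.1e-08 / (6 * (1.5e-08)^2)
F = 4.23111e-13 N = 0.423 pN

0.423


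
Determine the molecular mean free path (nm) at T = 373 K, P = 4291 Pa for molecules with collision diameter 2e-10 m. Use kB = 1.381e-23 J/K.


Mean free path: lambda = kB*T / (sqrt(2) * pi * d^2 * P)
lambda = 1.381e-23 * 373 / (sqrt(2) * pi * (2e-10)^2 * 4291)
lambda = 6.7549e-06 m
lambda = 6754.9 nm

6754.9
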